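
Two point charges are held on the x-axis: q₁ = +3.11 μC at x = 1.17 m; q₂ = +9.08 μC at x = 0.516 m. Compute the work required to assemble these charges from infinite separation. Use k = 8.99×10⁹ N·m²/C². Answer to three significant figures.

The assembly work is the sum of pairwise potential energies, U = Σ_{i<j} kqᵢqⱼ/rᵢⱼ.
Pair separations: r₁₂ = 0.654 m.
U = (0.388) = 0.388 J.

0.388 J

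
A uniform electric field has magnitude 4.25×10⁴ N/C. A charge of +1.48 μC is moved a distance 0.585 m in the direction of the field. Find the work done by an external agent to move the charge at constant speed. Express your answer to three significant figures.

The potential change for a displacement 0.585 m in the direction of the field is ΔV = −Ed = -2.49×10⁴ V.
W_ext = qΔV = -0.0368 J.

-0.0368 J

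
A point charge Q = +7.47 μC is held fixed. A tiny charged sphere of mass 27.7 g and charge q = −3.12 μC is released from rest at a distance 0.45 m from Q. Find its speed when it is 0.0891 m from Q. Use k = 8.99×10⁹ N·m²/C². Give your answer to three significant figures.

11.7 m/s

Only the electrostatic force acts, so mechanical energy is conserved: ½mv² = U₁ − U₂ = kQq(1/r₁ − 1/r₂).
U₁ − U₂ = (8.99×10⁹ N·m²/C²)(7.47×10⁻⁶ C)(-3.12×10⁻⁶ C)(1/0.450 − 1/0.0891) = 1.89 J.
v = √(2·1.89/0.0277) = 11.7 m/s.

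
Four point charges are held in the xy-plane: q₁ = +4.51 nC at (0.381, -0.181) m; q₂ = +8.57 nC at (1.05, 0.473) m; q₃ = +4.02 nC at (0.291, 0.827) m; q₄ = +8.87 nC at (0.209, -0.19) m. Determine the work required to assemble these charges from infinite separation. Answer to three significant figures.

The assembly work is the sum of pairwise potential energies, U = Σ_{i<j} kqᵢqⱼ/rᵢⱼ.
Pair separations: r₁₂ = 0.936 m, r₁₃ = 1.01 m, r₁₄ = 0.172 m, r₂₃ = 0.837 m, r₂₄ = 1.07 m, r₃₄ = 1.02 m.
Summing all 6 pair terms gives U = 3.94×10⁻⁶ J.

3.94×10⁻⁶ J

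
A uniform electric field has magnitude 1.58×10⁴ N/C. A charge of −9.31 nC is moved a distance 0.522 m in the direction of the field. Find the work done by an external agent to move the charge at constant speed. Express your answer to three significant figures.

7.68×10⁻⁵ J

The potential change for a displacement 0.522 m in the direction of the field is ΔV = −Ed = -8250 V.
W_ext = qΔV = 7.68×10⁻⁵ J.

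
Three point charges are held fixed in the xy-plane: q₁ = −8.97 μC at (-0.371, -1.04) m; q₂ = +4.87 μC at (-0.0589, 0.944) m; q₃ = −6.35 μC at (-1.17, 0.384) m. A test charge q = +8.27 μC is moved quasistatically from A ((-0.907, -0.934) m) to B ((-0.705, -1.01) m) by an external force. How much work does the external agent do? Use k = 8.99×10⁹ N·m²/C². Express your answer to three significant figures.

For quasistatic motion the external work equals the change in potential energy: W_ext = qΔV = q(V_B − V_A).
At A: distances to the source charges are 0.546 m, 2.06 m, 1.34 m; V_A = Σ kqᵢ/rᵢ = -1.69×10⁵ V.
At B: distances to the source charges are 0.335 m, 2.06 m, 1.47 m; V_B = Σ kqᵢ/rᵢ = -2.58×10⁵ V.
ΔV = V_B − V_A = -8.92×10⁴ V.
W_ext = qΔV = (8.27×10⁻⁶ C)(-8.92×10⁴ V) = -0.738 J.

-0.738 J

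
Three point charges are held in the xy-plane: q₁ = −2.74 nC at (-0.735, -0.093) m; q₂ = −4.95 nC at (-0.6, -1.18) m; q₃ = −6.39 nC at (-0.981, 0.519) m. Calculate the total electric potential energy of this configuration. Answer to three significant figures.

The work to assemble the configuration equals its total potential energy, U = Σ kqᵢqⱼ/rᵢⱼ over all pairs.
Pair separations: r₁₂ = 1.10 m, r₁₃ = 0.660 m, r₂₃ = 1.74 m.
U = (1.11×10⁻⁷) + (2.39×10⁻⁷) + (1.63×10⁻⁷) = 5.13×10⁻⁷ J.

5.13×10⁻⁷ J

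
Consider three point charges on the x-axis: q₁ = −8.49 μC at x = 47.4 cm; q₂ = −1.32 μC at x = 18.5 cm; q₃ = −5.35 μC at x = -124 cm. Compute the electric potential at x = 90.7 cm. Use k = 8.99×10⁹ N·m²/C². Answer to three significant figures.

Electric potential is a scalar, so the contributions from each charge add algebraically: V = Σ kqᵢ/rᵢ.
Distances from the field point to each charge: r₁ = 0.433 m, r₂ = 0.722 m, r₃ = 2.15 m.
V = k[(-8.49×10⁻⁶)/(0.433) + (-1.32×10⁻⁶)/(0.722) + (-5.35×10⁻⁶)/(2.15)] = -2.15×10⁵ V.

-2.15×10⁵ V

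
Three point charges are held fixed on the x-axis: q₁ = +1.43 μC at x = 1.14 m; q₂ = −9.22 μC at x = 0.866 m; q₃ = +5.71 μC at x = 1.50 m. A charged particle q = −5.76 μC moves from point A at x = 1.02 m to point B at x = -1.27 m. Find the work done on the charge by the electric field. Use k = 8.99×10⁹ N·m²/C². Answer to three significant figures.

The work done by the electric force is W_field = −ΔU = −q(V_B − V_A) = q(V_A − V_B).
At A: distances to the source charges are 0.120 m, 0.154 m, 0.480 m; V_A = Σ kqᵢ/rᵢ = -3.24×10⁵ V.
At B: distances to the source charges are 2.41 m, 2.14 m, 2.77 m; V_B = Σ kqᵢ/rᵢ = -1.49×10⁴ V.
ΔV = V_B − V_A = 3.09×10⁵ V.
W_field = −qΔV = −(-5.76×10⁻⁶ C)(3.09×10⁵ V) = 1.78 J.

1.78 J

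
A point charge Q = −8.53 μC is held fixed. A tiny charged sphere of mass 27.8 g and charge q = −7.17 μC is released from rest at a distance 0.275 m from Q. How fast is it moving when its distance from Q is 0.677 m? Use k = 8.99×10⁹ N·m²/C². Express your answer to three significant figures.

9.24 m/s

Only the electrostatic force acts, so mechanical energy is conserved: ½mv² = U₁ − U₂ = kQq(1/r₁ − 1/r₂).
U₁ − U₂ = (8.99×10⁹ N·m²/C²)(-8.53×10⁻⁶ C)(-7.17×10⁻⁶ C)(1/0.275 − 1/0.677) = 1.19 J.
v = √(2·1.19/0.0278) = 9.24 m/s.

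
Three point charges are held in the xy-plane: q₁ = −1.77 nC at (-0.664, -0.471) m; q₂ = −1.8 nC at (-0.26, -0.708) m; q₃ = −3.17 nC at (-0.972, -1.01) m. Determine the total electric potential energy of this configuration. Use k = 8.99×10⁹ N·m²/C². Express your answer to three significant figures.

The assembly work is the sum of pairwise potential energies, U = Σ_{i<j} kqᵢqⱼ/rᵢⱼ.
Pair separations: r₁₂ = 0.468 m, r₁₃ = 0.621 m, r₂₃ = 0.773 m.
U = (6.12×10⁻⁸) + (8.13×10⁻⁸) + (6.63×10⁻⁸) = 2.09×10⁻⁷ J.

2.09×10⁻⁷ J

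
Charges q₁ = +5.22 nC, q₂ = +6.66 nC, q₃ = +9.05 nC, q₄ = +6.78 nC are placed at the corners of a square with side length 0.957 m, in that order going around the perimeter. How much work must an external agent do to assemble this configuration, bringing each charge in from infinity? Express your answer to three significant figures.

The assembly work is the sum of pairwise potential energies, U = Σ_{i<j} kqᵢqⱼ/rᵢⱼ.
The four side pairs have separation 0.957 m and the two diagonal pairs 1.35 m.
Summing all 6 pair terms gives U = 2.42×10⁻⁶ J.

2.42×10⁻⁶ J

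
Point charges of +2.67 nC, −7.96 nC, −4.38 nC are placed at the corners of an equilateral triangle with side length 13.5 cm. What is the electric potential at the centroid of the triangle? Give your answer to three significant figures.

Electric potential is a scalar, so the contributions from each charge add algebraically: V = Σ kqᵢ/rᵢ.
The distance from each vertex to the centroid is a/√3 = 0.0779 m.
V = k[(2.67×10⁻⁹)/(0.0779) + (-7.96×10⁻⁹)/(0.0779) + (-4.38×10⁻⁹)/(0.0779)] = -1120 V.

-1120 V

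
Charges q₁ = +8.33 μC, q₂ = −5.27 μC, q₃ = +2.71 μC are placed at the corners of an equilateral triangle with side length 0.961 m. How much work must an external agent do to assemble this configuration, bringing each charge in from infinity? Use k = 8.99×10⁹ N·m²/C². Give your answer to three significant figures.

-0.333 J

The assembly work is the sum of pairwise potential energies, U = Σ_{i<j} kqᵢqⱼ/rᵢⱼ.
All three pair separations equal the side length, 0.961 m.
U = (-0.411) + (0.211) + (-0.134) = -0.333 J.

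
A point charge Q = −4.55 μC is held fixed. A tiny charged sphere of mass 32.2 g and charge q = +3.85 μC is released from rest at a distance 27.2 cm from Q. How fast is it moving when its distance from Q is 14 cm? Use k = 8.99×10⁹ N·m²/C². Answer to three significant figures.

Only the electrostatic force acts, so mechanical energy is conserved: ½mv² = U₁ − U₂ = kQq(1/r₁ − 1/r₂).
U₁ − U₂ = (8.99×10⁹ N·m²/C²)(-4.55×10⁻⁶ C)(3.85×10⁻⁶ C)(1/0.272 − 1/0.140) = 0.546 J.
v = √(2·0.546/0.0322) = 5.82 m/s.

5.82 m/s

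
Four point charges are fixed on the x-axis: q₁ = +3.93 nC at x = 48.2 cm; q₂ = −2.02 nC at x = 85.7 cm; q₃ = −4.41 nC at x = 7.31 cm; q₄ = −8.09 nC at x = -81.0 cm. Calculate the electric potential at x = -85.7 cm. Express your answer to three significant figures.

-1570 V

Electric potential is a scalar, so the contributions from each charge add algebraically: V = Σ kqᵢ/rᵢ.
Distances from the field point to each charge: r₁ = 1.34 m, r₂ = 1.71 m, r₃ = 0.930 m, r₄ = 0.0470 m.
V = k[(3.93×10⁻⁹)/(1.34) + (-2.02×10⁻⁹)/(1.71) + (-4.41×10⁻⁹)/(0.930) + (-8.09×10⁻⁹)/(0.0470)] = -1570 V.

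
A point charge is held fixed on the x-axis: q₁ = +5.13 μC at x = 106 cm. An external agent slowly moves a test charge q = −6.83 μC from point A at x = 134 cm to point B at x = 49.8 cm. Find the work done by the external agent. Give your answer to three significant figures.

For quasistatic motion the external work equals the change in potential energy: W_ext = qΔV = q(V_B − V_A).
At A: distance to the source charge is 0.280 m; V_A = kq₁/r = 1.65×10⁵ V.
At B: distance to the source charge is 0.562 m; V_B = kq₁/r = 8.21×10⁴ V.
ΔV = V_B − V_A = -8.26×10⁴ V.
W_ext = qΔV = (-6.83×10⁻⁶ C)(-8.26×10⁴ V) = 0.564 J.

0.564 J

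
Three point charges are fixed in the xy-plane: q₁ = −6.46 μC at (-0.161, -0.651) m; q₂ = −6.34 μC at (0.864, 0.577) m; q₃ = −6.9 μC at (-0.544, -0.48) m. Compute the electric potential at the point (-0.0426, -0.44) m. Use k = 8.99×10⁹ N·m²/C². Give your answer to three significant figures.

-4.05×10⁵ V

Electric potential is a scalar, so the contributions from each charge add algebraically: V = Σ kqᵢ/rᵢ.
Distances from the field point to each charge: r₁ = 0.242 m, r₂ = 1.36 m, r₃ = 0.503 m.
V = k[(-6.46×10⁻⁶)/(0.242) + (-6.34×10⁻⁶)/(1.36) + (-6.90×10⁻⁶)/(0.503)] = -4.05×10⁵ V.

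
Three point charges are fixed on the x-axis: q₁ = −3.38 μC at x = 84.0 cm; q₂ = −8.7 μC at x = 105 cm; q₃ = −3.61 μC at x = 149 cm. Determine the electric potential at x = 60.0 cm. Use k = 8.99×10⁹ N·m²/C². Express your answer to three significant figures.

The total potential is the scalar sum of each charge's contribution, V = Σ kqᵢ/rᵢ.
Distances from the field point to each charge: r₁ = 0.240 m, r₂ = 0.450 m, r₃ = 0.890 m.
V = k[(-3.38×10⁻⁶)/(0.240) + (-8.70×10⁻⁶)/(0.450) + (-3.61×10⁻⁶)/(0.890)] = -3.37×10⁵ V.

-3.37×10⁵ V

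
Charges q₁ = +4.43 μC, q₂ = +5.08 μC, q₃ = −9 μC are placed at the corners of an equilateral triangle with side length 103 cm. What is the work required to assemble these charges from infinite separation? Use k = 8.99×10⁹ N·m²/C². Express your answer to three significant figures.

-0.551 J

The assembly work is the sum of pairwise potential energies, U = Σ_{i<j} kqᵢqⱼ/rᵢⱼ.
All three pair separations equal the side length, 1.03 m.
U = (0.196) + (-0.348) + (-0.399) = -0.551 J.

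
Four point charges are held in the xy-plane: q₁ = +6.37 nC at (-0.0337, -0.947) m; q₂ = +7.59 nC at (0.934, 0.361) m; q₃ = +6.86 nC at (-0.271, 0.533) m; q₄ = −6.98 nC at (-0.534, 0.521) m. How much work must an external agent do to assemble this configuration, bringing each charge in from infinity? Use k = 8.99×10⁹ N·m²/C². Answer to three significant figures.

The work to assemble the configuration equals its total potential energy, U = Σ kqᵢqⱼ/rᵢⱼ over all pairs.
Pair separations: r₁₂ = 1.63 m, r₁₃ = 1.50 m, r₁₄ = 1.55 m, r₂₃ = 1.22 m, r₂₄ = 1.48 m, r₃₄ = 0.263 m.
Summing all 6 pair terms gives U = -1.30×10⁻⁶ J.

-1.30×10⁻⁶ J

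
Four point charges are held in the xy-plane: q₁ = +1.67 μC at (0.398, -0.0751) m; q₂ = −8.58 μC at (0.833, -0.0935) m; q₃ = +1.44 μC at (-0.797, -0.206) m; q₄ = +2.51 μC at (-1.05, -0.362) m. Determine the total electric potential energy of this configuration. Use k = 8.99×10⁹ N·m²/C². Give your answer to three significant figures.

-0.313 J

The assembly work is the sum of pairwise potential energies, U = Σ_{i<j} kqᵢqⱼ/rᵢⱼ.
Pair separations: r₁₂ = 0.435 m, r₁₃ = 1.20 m, r₁₄ = 1.48 m, r₂₃ = 1.63 m, r₂₄ = 1.90 m, r₃₄ = 0.297 m.
Summing all 6 pair terms gives U = -0.313 J.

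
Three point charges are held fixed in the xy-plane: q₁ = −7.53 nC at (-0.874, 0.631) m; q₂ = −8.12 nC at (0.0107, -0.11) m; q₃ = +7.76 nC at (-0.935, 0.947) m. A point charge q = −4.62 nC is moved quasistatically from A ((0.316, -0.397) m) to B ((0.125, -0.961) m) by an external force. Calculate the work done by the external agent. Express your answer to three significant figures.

-4.17×10⁻⁷ J

For quasistatic motion the external work equals the change in potential energy: W_ext = qΔV = q(V_B − V_A).
At A: distances to the source charges are 1.57 m, 0.419 m, 1.84 m; V_A = Σ kqᵢ/rᵢ = -179 V.
At B: distances to the source charges are 1.88 m, 0.859 m, 2.18 m; V_B = Σ kqᵢ/rᵢ = -89.1 V.
ΔV = V_B − V_A = 90.2 V.
W_ext = qΔV = (-4.62×10⁻⁹ C)(90.2 V) = -4.17×10⁻⁷ J.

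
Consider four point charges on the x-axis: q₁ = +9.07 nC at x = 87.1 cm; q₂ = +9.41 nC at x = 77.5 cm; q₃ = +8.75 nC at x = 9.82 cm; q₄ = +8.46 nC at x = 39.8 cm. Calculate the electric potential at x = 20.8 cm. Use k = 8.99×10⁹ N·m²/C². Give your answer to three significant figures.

The total potential is the scalar sum of each charge's contribution, V = Σ kqᵢ/rᵢ.
Distances from the field point to each charge: r₁ = 0.663 m, r₂ = 0.567 m, r₃ = 0.110 m, r₄ = 0.190 m.
V = k[(9.07×10⁻⁹)/(0.663) + (9.41×10⁻⁹)/(0.567) + (8.75×10⁻⁹)/(0.110) + (8.46×10⁻⁹)/(0.190)] = 1390 V.

1390 V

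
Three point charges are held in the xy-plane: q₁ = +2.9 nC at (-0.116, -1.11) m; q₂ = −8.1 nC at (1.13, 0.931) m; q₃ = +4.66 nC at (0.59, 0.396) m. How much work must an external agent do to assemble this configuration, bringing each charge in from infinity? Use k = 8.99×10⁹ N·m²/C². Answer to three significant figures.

-4.62×10⁻⁷ J

The work to assemble the configuration equals its total potential energy, U = Σ kqᵢqⱼ/rᵢⱼ over all pairs.
Pair separations: r₁₂ = 2.39 m, r₁₃ = 1.66 m, r₂₃ = 0.760 m.
U = (-8.83×10⁻⁸) + (7.30×10⁻⁸) + (-4.46×10⁻⁷) = -4.62×10⁻⁷ J.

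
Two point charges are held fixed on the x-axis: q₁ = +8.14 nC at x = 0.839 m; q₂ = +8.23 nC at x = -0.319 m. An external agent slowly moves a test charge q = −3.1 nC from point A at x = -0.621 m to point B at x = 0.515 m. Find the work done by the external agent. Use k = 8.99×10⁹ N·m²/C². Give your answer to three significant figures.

For quasistatic motion the external work equals the change in potential energy: W_ext = qΔV = q(V_B − V_A).
At A: distances to the source charges are 1.46 m, 0.302 m; V_A = Σ kqᵢ/rᵢ = 295 V.
At B: distances to the source charges are 0.324 m, 0.834 m; V_B = Σ kqᵢ/rᵢ = 315 V.
ΔV = V_B − V_A = 19.5 V.
W_ext = qΔV = (-3.10×10⁻⁹ C)(19.5 V) = -6.03×10⁻⁸ J.

-6.03×10⁻⁸ J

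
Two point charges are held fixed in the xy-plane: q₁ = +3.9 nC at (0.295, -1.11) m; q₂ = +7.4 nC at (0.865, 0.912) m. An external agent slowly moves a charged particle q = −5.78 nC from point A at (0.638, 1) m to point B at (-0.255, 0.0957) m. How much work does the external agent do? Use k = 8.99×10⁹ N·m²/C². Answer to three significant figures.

For quasistatic motion the external work equals the change in potential energy: W_ext = qΔV = q(V_B − V_A).
At A: distances to the source charges are 2.14 m, 0.243 m; V_A = Σ kqᵢ/rᵢ = 290 V.
At B: distances to the source charges are 1.33 m, 1.39 m; V_B = Σ kqᵢ/rᵢ = 74.5 V.
ΔV = V_B − V_A = -215 V.
W_ext = qΔV = (-5.78×10⁻⁹ C)(-215 V) = 1.24×10⁻⁶ J.

1.24×10⁻⁶ J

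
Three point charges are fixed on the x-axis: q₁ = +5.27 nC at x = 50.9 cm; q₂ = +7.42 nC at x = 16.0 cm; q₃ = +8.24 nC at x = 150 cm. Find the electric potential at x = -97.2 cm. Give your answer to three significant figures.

121 V

Electric potential is a scalar, so the contributions from each charge add algebraically: V = Σ kqᵢ/rᵢ.
Distances from the field point to each charge: r₁ = 1.48 m, r₂ = 1.13 m, r₃ = 2.47 m.
V = k[(5.27×10⁻⁹)/(1.48) + (7.42×10⁻⁹)/(1.13) + (8.24×10⁻⁹)/(2.47)] = 121 V.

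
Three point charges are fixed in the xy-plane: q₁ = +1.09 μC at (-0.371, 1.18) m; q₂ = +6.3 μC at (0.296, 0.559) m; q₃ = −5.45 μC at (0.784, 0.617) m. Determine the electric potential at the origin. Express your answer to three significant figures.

4.84×10⁴ V

The total potential is the scalar sum of each charge's contribution, V = Σ kqᵢ/rᵢ.
Distances from the field point to each charge: r₁ = 1.24 m, r₂ = 0.633 m, r₃ = 0.998 m.
V = k[(1.09×10⁻⁶)/(1.24) + (6.30×10⁻⁶)/(0.633) + (-5.45×10⁻⁶)/(0.998)] = 4.84×10⁴ V.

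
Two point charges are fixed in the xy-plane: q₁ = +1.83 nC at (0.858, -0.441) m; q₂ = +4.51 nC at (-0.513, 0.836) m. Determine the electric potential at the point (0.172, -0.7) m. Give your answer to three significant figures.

46.5 V

The total potential is the scalar sum of each charge's contribution, V = Σ kqᵢ/rᵢ.
Distances from the field point to each charge: r₁ = 0.733 m, r₂ = 1.68 m.
V = k[(1.83×10⁻⁹)/(0.733) + (4.51×10⁻⁹)/(1.68)] = 46.5 V.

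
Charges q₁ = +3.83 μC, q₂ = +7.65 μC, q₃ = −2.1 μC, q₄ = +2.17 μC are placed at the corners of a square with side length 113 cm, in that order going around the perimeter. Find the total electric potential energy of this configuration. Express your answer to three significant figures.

The work to assemble the configuration equals its total potential energy, U = Σ kqᵢqⱼ/rᵢⱼ over all pairs.
The four side pairs have separation 1.13 m and the two diagonal pairs 1.60 m.
Summing all 6 pair terms gives U = 0.183 J.

0.183 J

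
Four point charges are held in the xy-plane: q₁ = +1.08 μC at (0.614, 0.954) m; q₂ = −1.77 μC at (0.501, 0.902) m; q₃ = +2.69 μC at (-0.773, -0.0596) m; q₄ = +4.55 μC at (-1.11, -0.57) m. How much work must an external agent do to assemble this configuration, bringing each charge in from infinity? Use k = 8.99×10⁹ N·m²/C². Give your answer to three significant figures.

0.0162 J

The work to assemble the configuration equals its total potential energy, U = Σ kqᵢqⱼ/rᵢⱼ over all pairs.
Pair separations: r₁₂ = 0.124 m, r₁₃ = 1.72 m, r₁₄ = 2.30 m, r₂₃ = 1.60 m, r₂₄ = 2.18 m, r₃₄ = 0.612 m.
Summing all 6 pair terms gives U = 0.0162 J.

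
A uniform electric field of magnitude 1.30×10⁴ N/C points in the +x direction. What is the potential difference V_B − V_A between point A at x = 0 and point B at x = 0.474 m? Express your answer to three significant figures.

-6160 V

In a uniform field, potential decreases in the direction of E: V_B − V_A = −E·Δx.
V_B − V_A = −(1.30×10⁴ V/m)(0.474 m) = -6160 V.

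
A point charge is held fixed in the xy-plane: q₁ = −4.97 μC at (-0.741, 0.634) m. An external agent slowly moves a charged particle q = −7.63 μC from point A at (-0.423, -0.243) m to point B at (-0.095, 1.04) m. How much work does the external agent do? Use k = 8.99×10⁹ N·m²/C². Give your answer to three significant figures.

For quasistatic motion the external work equals the change in potential energy: W_ext = qΔV = q(V_B − V_A).
At A: distance to the source charge is 0.933 m; V_A = kq₁/r = -4.79×10⁴ V.
At B: distance to the source charge is 0.763 m; V_B = kq₁/r = -5.86×10⁴ V.
ΔV = V_B − V_A = -1.07×10⁴ V.
W_ext = qΔV = (-7.63×10⁻⁶ C)(-1.07×10⁴ V) = 0.0814 J.

0.0814 J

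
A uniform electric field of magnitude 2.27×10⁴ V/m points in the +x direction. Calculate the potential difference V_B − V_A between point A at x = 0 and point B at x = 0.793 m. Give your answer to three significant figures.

-1.80×10⁴ V

In a uniform field, potential decreases in the direction of E: V_B − V_A = −E·Δx.
V_B − V_A = −(2.27×10⁴ V/m)(0.793 m) = -1.80×10⁴ V.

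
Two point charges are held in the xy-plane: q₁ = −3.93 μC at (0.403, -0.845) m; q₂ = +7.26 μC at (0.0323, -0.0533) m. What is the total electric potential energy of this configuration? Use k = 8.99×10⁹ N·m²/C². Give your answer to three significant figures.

The assembly work is the sum of pairwise potential energies, U = Σ_{i<j} kqᵢqⱼ/rᵢⱼ.
Pair separations: r₁₂ = 0.874 m.
U = (-0.293) = -0.293 J.

-0.293 J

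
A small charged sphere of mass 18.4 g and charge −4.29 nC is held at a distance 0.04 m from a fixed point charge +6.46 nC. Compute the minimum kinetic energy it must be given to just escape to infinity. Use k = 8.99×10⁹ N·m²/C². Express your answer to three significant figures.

6.23×10⁻⁶ J

To just escape, total mechanical energy must reach zero at infinity: ½mv²_min + U = 0, so ½mv²_min = −U = |kQq|/r.
|U| = |kQq|/r = (8.99×10⁹ N·m²/C²)(6.46×10⁻⁹)(4.29×10⁻⁹)/(0.0400) = 6.23×10⁻⁶ J.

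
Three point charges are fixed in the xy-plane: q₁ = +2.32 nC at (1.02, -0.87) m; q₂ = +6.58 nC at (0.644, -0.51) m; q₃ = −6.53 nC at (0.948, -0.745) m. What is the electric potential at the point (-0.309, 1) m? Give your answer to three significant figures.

Electric potential is a scalar, so the contributions from each charge add algebraically: V = Σ kqᵢ/rᵢ.
Distances from the field point to each charge: r₁ = 2.29 m, r₂ = 1.79 m, r₃ = 2.15 m.
V = k[(2.32×10⁻⁹)/(2.29) + (6.58×10⁻⁹)/(1.79) + (-6.53×10⁻⁹)/(2.15)] = 14.9 V.

14.9 V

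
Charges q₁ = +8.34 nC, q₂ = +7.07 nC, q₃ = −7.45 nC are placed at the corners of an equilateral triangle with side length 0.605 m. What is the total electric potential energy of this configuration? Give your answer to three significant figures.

-8.30×10⁻⁷ J

The assembly work is the sum of pairwise potential energies, U = Σ_{i<j} kqᵢqⱼ/rᵢⱼ.
All three pair separations equal the side length, 0.605 m.
U = (8.76×10⁻⁷) + (-9.23×10⁻⁷) + (-7.83×10⁻⁷) = -8.30×10⁻⁷ J.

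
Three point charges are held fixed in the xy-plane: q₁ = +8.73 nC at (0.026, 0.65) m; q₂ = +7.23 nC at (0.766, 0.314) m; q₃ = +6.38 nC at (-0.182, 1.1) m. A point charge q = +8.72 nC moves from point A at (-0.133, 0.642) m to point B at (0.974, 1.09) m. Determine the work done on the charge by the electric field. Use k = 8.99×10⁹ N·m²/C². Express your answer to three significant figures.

The work done by the electric force is W_field = −ΔU = −q(V_B − V_A) = q(V_A − V_B).
At A: distances to the source charges are 0.159 m, 0.957 m, 0.461 m; V_A = Σ kqᵢ/rᵢ = 685 V.
At B: distances to the source charges are 1.05 m, 0.803 m, 1.16 m; V_B = Σ kqᵢ/rᵢ = 206 V.
ΔV = V_B − V_A = -480 V.
W_field = −qΔV = −(8.72×10⁻⁹ C)(-480 V) = 4.18×10⁻⁶ J.

4.18×10⁻⁶ J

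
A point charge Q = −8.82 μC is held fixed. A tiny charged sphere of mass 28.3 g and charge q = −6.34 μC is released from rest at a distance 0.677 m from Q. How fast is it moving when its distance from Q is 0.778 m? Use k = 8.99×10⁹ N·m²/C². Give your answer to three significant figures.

Only the electrostatic force acts, so mechanical energy is conserved: ½mv² = U₁ − U₂ = kQq(1/r₁ − 1/r₂).
U₁ − U₂ = (8.99×10⁹ N·m²/C²)(-8.82×10⁻⁶ C)(-6.34×10⁻⁶ C)(1/0.677 − 1/0.778) = 0.0964 J.
v = √(2·0.0964/0.0283) = 2.61 m/s.

2.61 m/s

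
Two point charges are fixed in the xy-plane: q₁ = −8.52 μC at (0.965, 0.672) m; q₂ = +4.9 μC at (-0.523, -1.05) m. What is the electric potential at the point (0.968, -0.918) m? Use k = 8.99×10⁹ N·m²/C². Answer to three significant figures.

The total potential is the scalar sum of each charge's contribution, V = Σ kqᵢ/rᵢ.
Distances from the field point to each charge: r₁ = 1.59 m, r₂ = 1.50 m.
V = k[(-8.52×10⁻⁶)/(1.59) + (4.90×10⁻⁶)/(1.50)] = -1.87×10⁴ V.

-1.87×10⁴ V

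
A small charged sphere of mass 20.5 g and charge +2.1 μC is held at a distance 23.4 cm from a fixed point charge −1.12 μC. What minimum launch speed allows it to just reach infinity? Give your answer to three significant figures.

2.97 m/s

To just escape, total mechanical energy must reach zero at infinity: ½mv²_min + U = 0, so ½mv²_min = −U = |kQq|/r.
|U| = |kQq|/r = (8.99×10⁹ N·m²/C²)(1.12×10⁻⁶)(2.10×10⁻⁶)/(0.234) = 0.0904 J.
v_min = √(2|U|/m) = √(2·0.0904/0.0205) = 2.97 m/s.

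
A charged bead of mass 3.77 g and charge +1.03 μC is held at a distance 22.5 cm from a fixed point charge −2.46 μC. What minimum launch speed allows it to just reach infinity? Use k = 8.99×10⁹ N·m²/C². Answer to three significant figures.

To just escape, total mechanical energy must reach zero at infinity: ½mv²_min + U = 0, so ½mv²_min = −U = |kQq|/r.
|U| = |kQq|/r = (8.99×10⁹ N·m²/C²)(2.46×10⁻⁶)(1.03×10⁻⁶)/(0.225) = 0.101 J.
v_min = √(2|U|/m) = √(2·0.101/3.77×10⁻³) = 7.33 m/s.

7.33 m/s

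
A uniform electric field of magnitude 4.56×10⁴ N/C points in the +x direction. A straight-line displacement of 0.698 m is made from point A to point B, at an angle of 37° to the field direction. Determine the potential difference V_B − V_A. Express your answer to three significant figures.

-2.54×10⁴ V

Only the component of displacement along E changes the potential: ΔV = −E·d·cosθ.
ΔV = −(4.56×10⁴ V/m)(0.698 m)cos37° = -2.54×10⁴ V.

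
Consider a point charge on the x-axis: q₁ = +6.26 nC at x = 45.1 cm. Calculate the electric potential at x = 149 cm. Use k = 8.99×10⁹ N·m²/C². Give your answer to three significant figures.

54.2 V

The total potential is the scalar sum of each charge's contribution, V = Σ kqᵢ/rᵢ.
V = k[(6.26×10⁻⁹)/(1.04)] = 54.2 V.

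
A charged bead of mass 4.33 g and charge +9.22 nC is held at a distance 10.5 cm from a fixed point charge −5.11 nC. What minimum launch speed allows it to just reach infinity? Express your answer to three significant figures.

0.0432 m/s

To just escape, total mechanical energy must reach zero at infinity: ½mv²_min + U = 0, so ½mv²_min = −U = |kQq|/r.
|U| = |kQq|/r = (8.99×10⁹ N·m²/C²)(5.11×10⁻⁹)(9.22×10⁻⁹)/(0.105) = 4.03×10⁻⁶ J.
v_min = √(2|U|/m) = √(2·4.03×10⁻⁶/4.33×10⁻³) = 0.0432 m/s.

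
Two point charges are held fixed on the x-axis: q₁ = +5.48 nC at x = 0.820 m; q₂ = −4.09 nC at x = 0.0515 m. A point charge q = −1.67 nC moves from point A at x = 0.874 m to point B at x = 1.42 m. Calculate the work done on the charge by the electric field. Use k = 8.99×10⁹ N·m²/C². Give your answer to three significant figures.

-1.36×10⁻⁶ J

The work done by the electric force is W_field = −ΔU = −q(V_B − V_A) = q(V_A − V_B).
At A: distances to the source charges are 0.0540 m, 0.823 m; V_A = Σ kqᵢ/rᵢ = 868 V.
At B: distances to the source charges are 0.600 m, 1.37 m; V_B = Σ kqᵢ/rᵢ = 55.2 V.
ΔV = V_B − V_A = -812 V.
W_field = −qΔV = −(-1.67×10⁻⁹ C)(-812 V) = -1.36×10⁻⁶ J.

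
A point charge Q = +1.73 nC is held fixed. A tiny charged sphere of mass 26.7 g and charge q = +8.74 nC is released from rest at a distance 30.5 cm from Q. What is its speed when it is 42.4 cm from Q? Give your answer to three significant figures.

3.06×10⁻³ m/s

Only the electrostatic force acts, so mechanical energy is conserved: ½mv² = U₁ − U₂ = kQq(1/r₁ − 1/r₂).
U₁ − U₂ = (8.99×10⁹ N·m²/C²)(1.73×10⁻⁹ C)(8.74×10⁻⁹ C)(1/0.305 − 1/0.424) = 1.25×10⁻⁷ J.
v = √(2·1.25×10⁻⁷/0.0267) = 3.06×10⁻³ m/s.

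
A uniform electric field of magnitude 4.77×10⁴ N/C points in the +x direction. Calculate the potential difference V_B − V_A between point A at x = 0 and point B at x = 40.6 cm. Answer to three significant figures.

In a uniform field, potential decreases in the direction of E: V_B − V_A = −E·Δx.
V_B − V_A = −(4.77×10⁴ V/m)(0.406 m) = -1.94×10⁴ V.

-1.94×10⁴ V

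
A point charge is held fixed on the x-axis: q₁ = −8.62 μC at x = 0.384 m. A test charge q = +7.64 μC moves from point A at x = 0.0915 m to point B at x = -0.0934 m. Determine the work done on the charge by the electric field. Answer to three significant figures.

-0.784 J

The work done by the electric force is W_field = −ΔU = −q(V_B − V_A) = q(V_A − V_B).
At A: distance to the source charge is 0.292 m; V_A = kq₁/r = -2.65×10⁵ V.
At B: distance to the source charge is 0.477 m; V_B = kq₁/r = -1.62×10⁵ V.
ΔV = V_B − V_A = 1.03×10⁵ V.
W_field = −qΔV = −(7.64×10⁻⁶ C)(1.03×10⁵ V) = -0.784 J.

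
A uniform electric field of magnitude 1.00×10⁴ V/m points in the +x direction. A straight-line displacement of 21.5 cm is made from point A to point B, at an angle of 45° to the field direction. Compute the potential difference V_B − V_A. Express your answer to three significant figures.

-1520 V

Only the component of displacement along E changes the potential: ΔV = −E·d·cosθ.
ΔV = −(1.00×10⁴ V/m)(0.215 m)cos45° = -1520 V.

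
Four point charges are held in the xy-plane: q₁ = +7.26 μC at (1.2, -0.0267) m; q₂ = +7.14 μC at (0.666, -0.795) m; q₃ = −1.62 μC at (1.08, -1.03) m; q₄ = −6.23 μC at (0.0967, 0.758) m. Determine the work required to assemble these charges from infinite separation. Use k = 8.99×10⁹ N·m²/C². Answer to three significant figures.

-0.323 J

The assembly work is the sum of pairwise potential energies, U = Σ_{i<j} kqᵢqⱼ/rᵢⱼ.
Pair separations: r₁₂ = 0.936 m, r₁₃ = 1.01 m, r₁₄ = 1.35 m, r₂₃ = 0.476 m, r₂₄ = 1.65 m, r₃₄ = 2.04 m.
Summing all 6 pair terms gives U = -0.323 J.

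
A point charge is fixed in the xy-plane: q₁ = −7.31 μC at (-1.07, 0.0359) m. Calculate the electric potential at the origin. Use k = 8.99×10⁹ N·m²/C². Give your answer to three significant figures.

The total potential is the scalar sum of each charge's contribution, V = Σ kqᵢ/rᵢ.
Distances from the field point to each charge: r₁ = 1.07 m.
V = k[(-7.31×10⁻⁶)/(1.07)] = -6.14×10⁴ V.

-6.14×10⁴ V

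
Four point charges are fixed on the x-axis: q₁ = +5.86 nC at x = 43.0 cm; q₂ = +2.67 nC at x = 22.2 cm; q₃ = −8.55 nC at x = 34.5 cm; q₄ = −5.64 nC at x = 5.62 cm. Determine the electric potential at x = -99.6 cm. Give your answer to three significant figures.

-48.9 V

The total potential is the scalar sum of each charge's contribution, V = Σ kqᵢ/rᵢ.
Distances from the field point to each charge: r₁ = 1.43 m, r₂ = 1.22 m, r₃ = 1.34 m, r₄ = 1.05 m.
V = k[(5.86×10⁻⁹)/(1.43) + (2.67×10⁻⁹)/(1.22) + (-8.55×10⁻⁹)/(1.34) + (-5.64×10⁻⁹)/(1.05)] = -48.9 V.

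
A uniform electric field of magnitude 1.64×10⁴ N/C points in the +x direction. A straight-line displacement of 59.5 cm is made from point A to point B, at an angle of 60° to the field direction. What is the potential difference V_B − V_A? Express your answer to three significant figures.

-4880 V

Only the component of displacement along E changes the potential: ΔV = −E·d·cosθ.
ΔV = −(1.64×10⁴ V/m)(0.595 m)cos60° = -4880 V.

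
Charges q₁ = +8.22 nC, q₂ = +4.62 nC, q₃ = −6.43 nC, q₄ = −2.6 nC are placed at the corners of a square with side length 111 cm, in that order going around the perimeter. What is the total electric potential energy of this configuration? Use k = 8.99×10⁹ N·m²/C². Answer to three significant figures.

-3.42×10⁻⁷ J

The assembly work is the sum of pairwise potential energies, U = Σ_{i<j} kqᵢqⱼ/rᵢⱼ.
The four side pairs have separation 1.11 m and the two diagonal pairs 1.57 m.
Summing all 6 pair terms gives U = -3.42×10⁻⁷ J.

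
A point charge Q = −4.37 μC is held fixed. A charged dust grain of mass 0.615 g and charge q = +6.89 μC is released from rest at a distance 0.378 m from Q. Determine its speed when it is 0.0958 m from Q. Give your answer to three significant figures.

Only the electrostatic force acts, so mechanical energy is conserved: ½mv² = U₁ − U₂ = kQq(1/r₁ − 1/r₂).
U₁ − U₂ = (8.99×10⁹ N·m²/C²)(-4.37×10⁻⁶ C)(6.89×10⁻⁶ C)(1/0.378 − 1/0.0958) = 2.11 J.
v = √(2·2.11/6.15×10⁻⁴) = 82.8 m/s.

82.8 m/s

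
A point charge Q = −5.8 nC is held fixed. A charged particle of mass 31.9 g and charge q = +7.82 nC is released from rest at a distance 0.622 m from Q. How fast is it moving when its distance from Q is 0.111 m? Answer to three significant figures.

0.0138 m/s

Only the electrostatic force acts, so mechanical energy is conserved: ½mv² = U₁ − U₂ = kQq(1/r₁ − 1/r₂).
U₁ − U₂ = (8.99×10⁹ N·m²/C²)(-5.80×10⁻⁹ C)(7.82×10⁻⁹ C)(1/0.622 − 1/0.111) = 3.02×10⁻⁶ J.
v = √(2·3.02×10⁻⁶/0.0319) = 0.0138 m/s.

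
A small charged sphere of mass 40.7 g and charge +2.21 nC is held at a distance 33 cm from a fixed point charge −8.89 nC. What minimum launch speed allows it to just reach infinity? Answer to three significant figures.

5.13×10⁻³ m/s

To just escape, total mechanical energy must reach zero at infinity: ½mv²_min + U = 0, so ½mv²_min = −U = |kQq|/r.
|U| = |kQq|/r = (8.99×10⁹ N·m²/C²)(8.89×10⁻⁹)(2.21×10⁻⁹)/(0.330) = 5.35×10⁻⁷ J.
v_min = √(2|U|/m) = √(2·5.35×10⁻⁷/0.0407) = 5.13×10⁻³ m/s.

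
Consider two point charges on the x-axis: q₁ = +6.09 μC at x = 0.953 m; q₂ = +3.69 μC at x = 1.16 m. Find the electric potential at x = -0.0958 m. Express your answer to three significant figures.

Electric potential is a scalar, so the contributions from each charge add algebraically: V = Σ kqᵢ/rᵢ.
Distances from the field point to each charge: r₁ = 1.05 m, r₂ = 1.26 m.
V = k[(6.09×10⁻⁶)/(1.05) + (3.69×10⁻⁶)/(1.26)] = 7.86×10⁴ V.

7.86×10⁴ V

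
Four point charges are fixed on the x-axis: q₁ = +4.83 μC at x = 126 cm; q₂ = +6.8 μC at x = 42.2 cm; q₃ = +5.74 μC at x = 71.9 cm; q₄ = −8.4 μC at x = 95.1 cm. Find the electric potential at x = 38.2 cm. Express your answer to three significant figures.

1.60×10⁶ V

The total potential is the scalar sum of each charge's contribution, V = Σ kqᵢ/rᵢ.
Distances from the field point to each charge: r₁ = 0.878 m, r₂ = 0.0400 m, r₃ = 0.337 m, r₄ = 0.569 m.
V = k[(4.83×10⁻⁶)/(0.878) + (6.80×10⁻⁶)/(0.0400) + (5.74×10⁻⁶)/(0.337) + (-8.40×10⁻⁶)/(0.569)] = 1.60×10⁶ V.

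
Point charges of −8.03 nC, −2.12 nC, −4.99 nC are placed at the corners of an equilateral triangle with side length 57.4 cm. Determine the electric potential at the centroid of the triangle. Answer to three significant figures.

Electric potential is a scalar, so the contributions from each charge add algebraically: V = Σ kqᵢ/rᵢ.
The distance from each vertex to the centroid is a/√3 = 0.331 m.
V = k[(-8.03×10⁻⁹)/(0.331) + (-2.12×10⁻⁹)/(0.331) + (-4.99×10⁻⁹)/(0.331)] = -411 V.

-411 V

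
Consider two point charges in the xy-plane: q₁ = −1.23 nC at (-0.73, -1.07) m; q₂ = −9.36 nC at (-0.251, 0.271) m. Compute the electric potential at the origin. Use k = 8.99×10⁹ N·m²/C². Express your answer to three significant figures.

The total potential is the scalar sum of each charge's contribution, V = Σ kqᵢ/rᵢ.
Distances from the field point to each charge: r₁ = 1.30 m, r₂ = 0.369 m.
V = k[(-1.23×10⁻⁹)/(1.30) + (-9.36×10⁻⁹)/(0.369)] = -236 V.

-236 V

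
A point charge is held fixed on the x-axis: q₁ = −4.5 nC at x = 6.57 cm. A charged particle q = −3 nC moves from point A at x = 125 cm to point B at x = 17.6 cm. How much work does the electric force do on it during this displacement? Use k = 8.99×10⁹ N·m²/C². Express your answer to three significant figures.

-9.98×10⁻⁷ J

The work done by the electric force is W_field = −ΔU = −q(V_B − V_A) = q(V_A − V_B).
At A: distance to the source charge is 1.18 m; V_A = kq₁/r = -34.2 V.
At B: distance to the source charge is 0.110 m; V_B = kq₁/r = -367 V.
ΔV = V_B − V_A = -333 V.
W_field = −qΔV = −(-3.00×10⁻⁹ C)(-333 V) = -9.98×10⁻⁷ J.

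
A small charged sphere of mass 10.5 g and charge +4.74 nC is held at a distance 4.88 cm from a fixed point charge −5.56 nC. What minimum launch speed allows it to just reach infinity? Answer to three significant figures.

0.0304 m/s

To just escape, total mechanical energy must reach zero at infinity: ½mv²_min + U = 0, so ½mv²_min = −U = |kQq|/r.
|U| = |kQq|/r = (8.99×10⁹ N·m²/C²)(5.56×10⁻⁹)(4.74×10⁻⁹)/(0.0488) = 4.86×10⁻⁶ J.
v_min = √(2|U|/m) = √(2·4.86×10⁻⁶/0.0105) = 0.0304 m/s.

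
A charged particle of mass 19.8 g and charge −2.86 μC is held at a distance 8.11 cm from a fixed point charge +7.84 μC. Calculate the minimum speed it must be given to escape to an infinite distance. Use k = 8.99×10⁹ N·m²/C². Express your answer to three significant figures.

To just escape, total mechanical energy must reach zero at infinity: ½mv²_min + U = 0, so ½mv²_min = −U = |kQq|/r.
|U| = |kQq|/r = (8.99×10⁹ N·m²/C²)(7.84×10⁻⁶)(2.86×10⁻⁶)/(0.0811) = 2.49 J.
v_min = √(2|U|/m) = √(2·2.49/0.0198) = 15.8 m/s.

15.8 m/s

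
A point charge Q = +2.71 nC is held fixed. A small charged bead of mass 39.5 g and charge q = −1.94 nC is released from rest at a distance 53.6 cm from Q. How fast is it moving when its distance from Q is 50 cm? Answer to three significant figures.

Only the electrostatic force acts, so mechanical energy is conserved: ½mv² = U₁ − U₂ = kQq(1/r₁ − 1/r₂).
U₁ − U₂ = (8.99×10⁹ N·m²/C²)(2.71×10⁻⁹ C)(-1.94×10⁻⁹ C)(1/0.536 − 1/0.500) = 6.35×10⁻⁹ J.
v = √(2·6.35×10⁻⁹/0.0395) = 5.67×10⁻⁴ m/s.

5.67×10⁻⁴ m/s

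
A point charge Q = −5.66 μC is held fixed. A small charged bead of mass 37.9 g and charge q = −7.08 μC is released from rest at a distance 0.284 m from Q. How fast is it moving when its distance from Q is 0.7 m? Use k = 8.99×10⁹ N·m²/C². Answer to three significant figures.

6.31 m/s

Only the electrostatic force acts, so mechanical energy is conserved: ½mv² = U₁ − U₂ = kQq(1/r₁ − 1/r₂).
U₁ − U₂ = (8.99×10⁹ N·m²/C²)(-5.66×10⁻⁶ C)(-7.08×10⁻⁶ C)(1/0.284 − 1/0.700) = 0.754 J.
v = √(2·0.754/0.0379) = 6.31 m/s.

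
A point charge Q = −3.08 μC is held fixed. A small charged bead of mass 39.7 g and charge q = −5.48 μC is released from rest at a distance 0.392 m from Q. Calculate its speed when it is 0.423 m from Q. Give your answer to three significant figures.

1.20 m/s

Only the electrostatic force acts, so mechanical energy is conserved: ½mv² = U₁ − U₂ = kQq(1/r₁ − 1/r₂).
U₁ − U₂ = (8.99×10⁹ N·m²/C²)(-3.08×10⁻⁶ C)(-5.48×10⁻⁶ C)(1/0.392 − 1/0.423) = 0.0284 J.
v = √(2·0.0284/0.0397) = 1.20 m/s.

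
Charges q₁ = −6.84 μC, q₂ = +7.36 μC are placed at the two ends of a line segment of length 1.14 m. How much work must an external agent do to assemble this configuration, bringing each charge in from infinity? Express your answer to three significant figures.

The assembly work is the sum of pairwise potential energies, U = Σ_{i<j} kqᵢqⱼ/rᵢⱼ.
The separation is r = 1.14 m.
U = (-0.397) = -0.397 J.

-0.397 J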